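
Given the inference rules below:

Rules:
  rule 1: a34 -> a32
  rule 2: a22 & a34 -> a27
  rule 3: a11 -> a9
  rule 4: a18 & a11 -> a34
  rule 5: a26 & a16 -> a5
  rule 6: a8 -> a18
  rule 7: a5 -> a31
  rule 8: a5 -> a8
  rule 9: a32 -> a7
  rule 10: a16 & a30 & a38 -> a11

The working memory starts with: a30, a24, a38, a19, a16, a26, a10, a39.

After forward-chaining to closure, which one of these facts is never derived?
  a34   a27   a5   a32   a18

Round 1 — rule 5, rule 10, derive a5, a11.
Round 2 — rule 3, rule 7, rule 8, derive a9, a31, a8.
Round 3 — rule 6, derive a18.
Round 4 — rule 4, derive a34.
Round 5 — rule 1, derive a32.
Round 6 — rule 9, derive a7.
Derived: a32 (round 5), a18 (round 3), a5 (round 1), a34 (round 4). a27 never appears in any round.

a27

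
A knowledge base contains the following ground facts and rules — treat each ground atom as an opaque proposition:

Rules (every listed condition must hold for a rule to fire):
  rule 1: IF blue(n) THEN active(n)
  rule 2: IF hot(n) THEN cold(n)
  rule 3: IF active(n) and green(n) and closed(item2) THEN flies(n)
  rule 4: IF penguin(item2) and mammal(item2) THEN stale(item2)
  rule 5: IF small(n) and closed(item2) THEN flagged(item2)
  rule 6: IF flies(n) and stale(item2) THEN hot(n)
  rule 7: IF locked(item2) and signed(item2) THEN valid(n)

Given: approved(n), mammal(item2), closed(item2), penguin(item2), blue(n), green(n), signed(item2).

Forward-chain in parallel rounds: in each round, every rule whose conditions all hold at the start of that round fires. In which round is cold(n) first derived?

Round 1: rule 1 [IF blue(n) THEN active(n)]; rule 4 [IF penguin(item2) and mammal(item2) THEN stale(item2)]. New: active(n), stale(item2).
Round 2: rule 3 [IF active(n) and green(n) and closed(item2) THEN flies(n)]. New: flies(n).
Round 3: rule 6 [IF flies(n) and stale(item2) THEN hot(n)]. New: hot(n).
Round 4: rule 2 [IF hot(n) THEN cold(n)]. New: cold(n).
cold(n) first appears in round 4.

4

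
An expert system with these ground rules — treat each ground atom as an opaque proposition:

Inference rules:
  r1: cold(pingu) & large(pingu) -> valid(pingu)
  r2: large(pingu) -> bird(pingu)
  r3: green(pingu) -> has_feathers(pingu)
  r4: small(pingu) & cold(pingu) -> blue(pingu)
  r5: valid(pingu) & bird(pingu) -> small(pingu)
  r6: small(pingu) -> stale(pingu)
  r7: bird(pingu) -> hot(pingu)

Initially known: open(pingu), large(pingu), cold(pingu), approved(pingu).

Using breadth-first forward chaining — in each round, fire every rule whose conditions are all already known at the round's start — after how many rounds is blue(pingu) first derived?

Round 1 — r1, r2, derive valid(pingu), bird(pingu).
Round 2 — r5, r7, derive small(pingu), hot(pingu).
Round 3 — r4, r6, derive blue(pingu), stale(pingu).
blue(pingu) first appears in round 3.

3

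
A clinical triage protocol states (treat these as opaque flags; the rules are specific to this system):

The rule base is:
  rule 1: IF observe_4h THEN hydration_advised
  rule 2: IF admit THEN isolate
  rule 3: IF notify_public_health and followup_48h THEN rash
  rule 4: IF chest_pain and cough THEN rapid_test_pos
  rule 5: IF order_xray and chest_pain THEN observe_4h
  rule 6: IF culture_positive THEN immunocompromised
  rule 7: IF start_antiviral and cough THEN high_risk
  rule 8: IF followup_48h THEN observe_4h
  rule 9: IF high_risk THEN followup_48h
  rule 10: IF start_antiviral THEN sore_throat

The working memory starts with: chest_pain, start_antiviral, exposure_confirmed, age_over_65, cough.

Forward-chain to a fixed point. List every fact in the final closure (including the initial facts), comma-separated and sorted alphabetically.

Round 1 — rule 4, rule 7, rule 10, derive rapid_test_pos, high_risk, sore_throat.
Round 2 — rule 9, derive followup_48h.
Round 3 — rule 8, derive observe_4h.
Round 4 — rule 1, derive hydration_advised.

age_over_65, chest_pain, cough, exposure_confirmed, followup_48h, high_risk, hydration_advised, observe_4h, rapid_test_pos, sore_throat, start_antiviral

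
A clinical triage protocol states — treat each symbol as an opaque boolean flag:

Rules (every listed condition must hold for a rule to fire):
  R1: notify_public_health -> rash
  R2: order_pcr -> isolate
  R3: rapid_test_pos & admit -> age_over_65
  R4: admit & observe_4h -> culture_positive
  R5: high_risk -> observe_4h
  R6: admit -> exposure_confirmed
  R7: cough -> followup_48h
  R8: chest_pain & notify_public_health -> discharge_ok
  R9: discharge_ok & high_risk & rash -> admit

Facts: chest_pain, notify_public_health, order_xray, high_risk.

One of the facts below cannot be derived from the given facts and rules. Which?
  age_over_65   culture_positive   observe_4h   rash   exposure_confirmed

Round 1 — R1, R5, R8, derive rash, observe_4h, discharge_ok.
Round 2 — R9, derive admit.
Round 3 — R4, R6, derive culture_positive, exposure_confirmed.
Derived: observe_4h (round 1), culture_positive (round 3), rash (round 1), exposure_confirmed (round 3). age_over_65 never appears in any round.

age_over_65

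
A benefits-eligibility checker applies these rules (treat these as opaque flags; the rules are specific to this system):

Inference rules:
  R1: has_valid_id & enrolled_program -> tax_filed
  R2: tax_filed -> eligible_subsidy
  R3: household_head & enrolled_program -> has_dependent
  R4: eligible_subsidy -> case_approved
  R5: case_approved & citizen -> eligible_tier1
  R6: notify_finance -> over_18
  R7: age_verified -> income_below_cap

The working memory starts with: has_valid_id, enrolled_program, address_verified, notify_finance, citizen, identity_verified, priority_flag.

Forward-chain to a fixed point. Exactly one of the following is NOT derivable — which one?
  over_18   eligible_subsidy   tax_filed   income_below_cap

Round 1: R1 [has_valid_id & enrolled_program -> tax_filed]; R6 [notify_finance -> over_18]. New: tax_filed, over_18.
Round 2: R2 [tax_filed -> eligible_subsidy]. New: eligible_subsidy.
Round 3: R4 [eligible_subsidy -> case_approved]. New: case_approved.
Round 4: R5 [case_approved & citizen -> eligible_tier1]. New: eligible_tier1.
Derived: over_18 (round 1), eligible_subsidy (round 2), tax_filed (round 1). income_below_cap never appears in any round.

income_below_cap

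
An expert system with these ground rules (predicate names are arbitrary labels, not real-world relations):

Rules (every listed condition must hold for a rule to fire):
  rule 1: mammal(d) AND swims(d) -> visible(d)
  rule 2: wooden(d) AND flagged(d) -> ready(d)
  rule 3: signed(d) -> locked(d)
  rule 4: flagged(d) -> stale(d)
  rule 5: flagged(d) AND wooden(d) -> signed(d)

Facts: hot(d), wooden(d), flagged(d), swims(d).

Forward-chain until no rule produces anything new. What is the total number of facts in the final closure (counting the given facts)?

Round 1: rule 2 [wooden(d) AND flagged(d) -> ready(d)]; rule 4 [flagged(d) -> stale(d)]; rule 5 [flagged(d) AND wooden(d) -> signed(d)]. New: ready(d), stale(d), signed(d).
Round 2: rule 3 [signed(d) -> locked(d)]. New: locked(d).
Closure: {flagged(d), hot(d), locked(d), ready(d), signed(d), stale(d), swims(d), wooden(d)} — 8 facts.

8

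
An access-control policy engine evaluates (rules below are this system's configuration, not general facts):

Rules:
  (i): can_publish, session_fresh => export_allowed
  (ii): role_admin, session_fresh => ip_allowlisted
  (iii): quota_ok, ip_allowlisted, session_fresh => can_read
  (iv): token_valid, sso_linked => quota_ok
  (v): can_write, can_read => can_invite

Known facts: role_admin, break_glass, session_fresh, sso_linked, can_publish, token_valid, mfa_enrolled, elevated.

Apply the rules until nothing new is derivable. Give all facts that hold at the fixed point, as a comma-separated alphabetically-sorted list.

Round 1 — (i), (ii), (iv), derive export_allowed, ip_allowlisted, quota_ok.
Round 2 — (iii), derive can_read.

break_glass, can_publish, can_read, elevated, export_allowed, ip_allowlisted, mfa_enrolled, quota_ok, role_admin, session_fresh, sso_linked, token_valid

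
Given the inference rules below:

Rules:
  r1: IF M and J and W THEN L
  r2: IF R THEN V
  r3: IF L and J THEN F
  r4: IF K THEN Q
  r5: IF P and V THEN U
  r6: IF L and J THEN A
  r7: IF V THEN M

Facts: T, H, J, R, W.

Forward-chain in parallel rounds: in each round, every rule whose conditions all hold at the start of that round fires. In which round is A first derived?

4

Round 1: r2 [IF R THEN V]. Adds V.
Round 2: r7 [IF V THEN M]. Adds M.
Round 3: r1 [IF M and J and W THEN L]. Adds L.
Round 4: r3 [IF L and J THEN F]; r6 [IF L and J THEN A]. Adds F, A.
A first appears in round 4.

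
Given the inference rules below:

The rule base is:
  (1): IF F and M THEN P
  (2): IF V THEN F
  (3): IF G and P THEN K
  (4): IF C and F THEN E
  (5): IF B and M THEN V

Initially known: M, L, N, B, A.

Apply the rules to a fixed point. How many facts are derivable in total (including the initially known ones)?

8

Round 1: (5) [IF B and M THEN V]. Adds V.
Round 2: (2) [IF V THEN F]. Adds F.
Round 3: (1) [IF F and M THEN P]. Adds P.
Closure: {A, B, F, L, M, N, P, V} — 8 facts.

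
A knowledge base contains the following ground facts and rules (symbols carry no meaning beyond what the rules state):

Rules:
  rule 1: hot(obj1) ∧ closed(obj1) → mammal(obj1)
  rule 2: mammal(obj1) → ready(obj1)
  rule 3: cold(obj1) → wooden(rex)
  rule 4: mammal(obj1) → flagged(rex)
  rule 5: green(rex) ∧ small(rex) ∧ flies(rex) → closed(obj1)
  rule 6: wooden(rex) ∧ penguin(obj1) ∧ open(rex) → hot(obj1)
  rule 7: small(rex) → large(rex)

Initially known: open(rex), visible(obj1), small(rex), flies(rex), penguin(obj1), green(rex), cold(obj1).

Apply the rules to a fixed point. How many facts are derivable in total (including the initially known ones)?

Round 1 fires rule 3, rule 5, rule 7, giving wooden(rex), closed(obj1), large(rex).
Round 2 fires rule 6, giving hot(obj1).
Round 3 fires rule 1, giving mammal(obj1).
Round 4 fires rule 2, rule 4, giving ready(obj1), flagged(rex).
Closure: {closed(obj1), cold(obj1), flagged(rex), flies(rex), green(rex), hot(obj1), large(rex), mammal(obj1), open(rex), penguin(obj1), ready(obj1), small(rex), visible(obj1), wooden(rex)} — 14 facts.

14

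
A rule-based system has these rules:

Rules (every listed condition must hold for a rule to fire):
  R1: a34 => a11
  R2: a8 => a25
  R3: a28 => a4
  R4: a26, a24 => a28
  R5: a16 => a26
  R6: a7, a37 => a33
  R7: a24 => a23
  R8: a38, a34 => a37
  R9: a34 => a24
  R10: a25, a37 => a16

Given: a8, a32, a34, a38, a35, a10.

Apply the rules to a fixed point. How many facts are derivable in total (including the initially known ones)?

15

Round 1 fires R1, R2, R8, R9, giving a11, a25, a37, a24.
Round 2 fires R7, R10, giving a23, a16.
Round 3 fires R5, giving a26.
Round 4 fires R4, giving a28.
Round 5 fires R3, giving a4.
Closure: {a10, a11, a16, a23, a24, a25, a26, a28, a32, a34, a35, a37, a38, a4, a8} — 15 facts.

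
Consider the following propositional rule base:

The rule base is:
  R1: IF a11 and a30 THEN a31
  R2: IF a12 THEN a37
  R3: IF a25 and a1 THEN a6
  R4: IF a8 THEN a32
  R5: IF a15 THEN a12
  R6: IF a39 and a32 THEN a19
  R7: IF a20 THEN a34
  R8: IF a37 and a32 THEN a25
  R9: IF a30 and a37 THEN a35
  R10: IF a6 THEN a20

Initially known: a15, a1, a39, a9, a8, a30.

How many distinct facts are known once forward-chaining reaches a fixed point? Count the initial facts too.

Round 1: R4 [IF a8 THEN a32]; R5 [IF a15 THEN a12]. New: a32, a12.
Round 2: R2 [IF a12 THEN a37]; R6 [IF a39 and a32 THEN a19]. New: a37, a19.
Round 3: R8 [IF a37 and a32 THEN a25]; R9 [IF a30 and a37 THEN a35]. New: a25, a35.
Round 4: R3 [IF a25 and a1 THEN a6]. New: a6.
Round 5: R10 [IF a6 THEN a20]. New: a20.
Round 6: R7 [IF a20 THEN a34]. New: a34.
Closure: {a1, a12, a15, a19, a20, a25, a30, a32, a34, a35, a37, a39, a6, a8, a9} — 15 facts.

15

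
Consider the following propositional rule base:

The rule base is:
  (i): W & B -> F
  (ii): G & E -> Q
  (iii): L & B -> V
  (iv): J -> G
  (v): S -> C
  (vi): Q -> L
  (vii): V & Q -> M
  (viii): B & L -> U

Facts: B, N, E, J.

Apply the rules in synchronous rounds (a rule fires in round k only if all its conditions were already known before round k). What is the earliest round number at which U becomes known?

[1] (iv) [J -> G]. ⇒ new: G.
[2] (ii) [G & E -> Q]. ⇒ new: Q.
[3] (vi) [Q -> L]. ⇒ new: L.
[4] (iii) [L & B -> V]; (viii) [B & L -> U]. ⇒ new: V, U.
U first appears in round 4.

4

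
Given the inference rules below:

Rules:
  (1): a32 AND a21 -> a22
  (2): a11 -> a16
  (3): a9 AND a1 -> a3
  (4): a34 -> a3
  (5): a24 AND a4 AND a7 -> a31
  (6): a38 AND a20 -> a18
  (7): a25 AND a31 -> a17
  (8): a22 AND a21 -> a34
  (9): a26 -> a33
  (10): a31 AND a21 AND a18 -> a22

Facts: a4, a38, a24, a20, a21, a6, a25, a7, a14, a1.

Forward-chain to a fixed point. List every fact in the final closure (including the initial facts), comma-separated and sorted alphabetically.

Round 1: (5) [a24 AND a4 AND a7 -> a31]; (6) [a38 AND a20 -> a18]. New: a31, a18.
Round 2: (7) [a25 AND a31 -> a17]; (10) [a31 AND a21 AND a18 -> a22]. New: a17, a22.
Round 3: (8) [a22 AND a21 -> a34]. New: a34.
Round 4: (4) [a34 -> a3]. New: a3.

a1, a14, a17, a18, a20, a21, a22, a24, a25, a3, a31, a34, a38, a4, a6, a7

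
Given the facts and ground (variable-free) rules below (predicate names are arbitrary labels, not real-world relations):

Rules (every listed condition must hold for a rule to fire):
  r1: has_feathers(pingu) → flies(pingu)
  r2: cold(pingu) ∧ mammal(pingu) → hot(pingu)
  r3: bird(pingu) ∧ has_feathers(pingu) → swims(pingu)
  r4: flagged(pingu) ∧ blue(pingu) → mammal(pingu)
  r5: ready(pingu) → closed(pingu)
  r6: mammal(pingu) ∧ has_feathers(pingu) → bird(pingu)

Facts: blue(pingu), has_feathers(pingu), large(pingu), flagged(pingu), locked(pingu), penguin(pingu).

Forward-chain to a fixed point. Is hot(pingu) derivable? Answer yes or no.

no

[1] r1 [has_feathers(pingu) → flies(pingu)]; r4 [flagged(pingu) ∧ blue(pingu) → mammal(pingu)]. ⇒ new: flies(pingu), mammal(pingu).
[2] r6 [mammal(pingu) ∧ has_feathers(pingu) → bird(pingu)]. ⇒ new: bird(pingu).
[3] r3 [bird(pingu) ∧ has_feathers(pingu) → swims(pingu)]. ⇒ new: swims(pingu).
Fixed point reached. hot(pingu) is concluded only by r2; r2 needs cold(pingu) (never derived).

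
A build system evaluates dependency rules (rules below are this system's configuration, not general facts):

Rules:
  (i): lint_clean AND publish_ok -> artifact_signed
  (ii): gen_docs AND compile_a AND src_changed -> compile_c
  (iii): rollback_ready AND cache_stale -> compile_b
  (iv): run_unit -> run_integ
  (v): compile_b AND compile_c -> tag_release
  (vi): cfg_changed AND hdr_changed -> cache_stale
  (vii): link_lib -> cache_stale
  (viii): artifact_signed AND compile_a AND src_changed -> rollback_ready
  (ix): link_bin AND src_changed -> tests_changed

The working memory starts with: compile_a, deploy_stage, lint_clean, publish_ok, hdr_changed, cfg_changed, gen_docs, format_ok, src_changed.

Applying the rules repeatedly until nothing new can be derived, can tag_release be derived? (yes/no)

Round 1 — (i), (ii), (vi), derive artifact_signed, compile_c, cache_stale.
Round 2 — (viii), derive rollback_ready.
Round 3 — (iii), derive compile_b.
Round 4 — (v), derive tag_release.
tag_release appears in round 4, so it is derivable.

yes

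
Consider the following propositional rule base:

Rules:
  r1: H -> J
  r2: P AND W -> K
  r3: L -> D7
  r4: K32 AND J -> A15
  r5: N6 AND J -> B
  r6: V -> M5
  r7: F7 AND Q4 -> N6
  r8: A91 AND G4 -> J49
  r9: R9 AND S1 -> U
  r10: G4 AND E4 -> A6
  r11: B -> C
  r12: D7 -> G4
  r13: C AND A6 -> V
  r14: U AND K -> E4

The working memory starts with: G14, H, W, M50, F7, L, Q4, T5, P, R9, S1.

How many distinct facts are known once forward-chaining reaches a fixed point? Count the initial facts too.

Round 1 — r1, r2, r3, r7, r9, derive J, K, D7, N6, U.
Round 2 — r5, r12, r14, derive B, G4, E4.
Round 3 — r10, r11, derive A6, C.
Round 4 — r13, derive V.
Round 5 — r6, derive M5.
Closure: {A6, B, C, D7, E4, F7, G14, G4, H, J, K, L, M5, M50, N6, P, Q4, R9, S1, T5, U, V, W} — 23 facts.

23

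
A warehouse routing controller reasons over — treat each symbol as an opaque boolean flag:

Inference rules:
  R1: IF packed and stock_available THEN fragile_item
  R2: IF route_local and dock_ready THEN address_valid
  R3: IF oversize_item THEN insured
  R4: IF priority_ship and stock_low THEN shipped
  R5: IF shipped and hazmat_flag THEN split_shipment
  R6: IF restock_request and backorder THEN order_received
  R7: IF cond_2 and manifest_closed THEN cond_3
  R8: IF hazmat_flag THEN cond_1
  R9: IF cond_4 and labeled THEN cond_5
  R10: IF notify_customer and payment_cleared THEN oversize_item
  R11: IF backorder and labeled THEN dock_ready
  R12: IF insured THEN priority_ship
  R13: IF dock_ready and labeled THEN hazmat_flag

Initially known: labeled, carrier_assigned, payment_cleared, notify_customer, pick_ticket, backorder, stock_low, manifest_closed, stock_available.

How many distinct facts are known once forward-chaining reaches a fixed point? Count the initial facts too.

17

Round 1: R10 [IF notify_customer and payment_cleared THEN oversize_item]; R11 [IF backorder and labeled THEN dock_ready]. New: oversize_item, dock_ready.
Round 2: R3 [IF oversize_item THEN insured]; R13 [IF dock_ready and labeled THEN hazmat_flag]. New: insured, hazmat_flag.
Round 3: R8 [IF hazmat_flag THEN cond_1]; R12 [IF insured THEN priority_ship]. New: cond_1, priority_ship.
Round 4: R4 [IF priority_ship and stock_low THEN shipped]. New: shipped.
Round 5: R5 [IF shipped and hazmat_flag THEN split_shipment]. New: split_shipment.
Closure: {backorder, carrier_assigned, cond_1, dock_ready, hazmat_flag, insured, labeled, manifest_closed, notify_customer, oversize_item, payment_cleared, pick_ticket, priority_ship, shipped, split_shipment, stock_available, stock_low} — 17 facts.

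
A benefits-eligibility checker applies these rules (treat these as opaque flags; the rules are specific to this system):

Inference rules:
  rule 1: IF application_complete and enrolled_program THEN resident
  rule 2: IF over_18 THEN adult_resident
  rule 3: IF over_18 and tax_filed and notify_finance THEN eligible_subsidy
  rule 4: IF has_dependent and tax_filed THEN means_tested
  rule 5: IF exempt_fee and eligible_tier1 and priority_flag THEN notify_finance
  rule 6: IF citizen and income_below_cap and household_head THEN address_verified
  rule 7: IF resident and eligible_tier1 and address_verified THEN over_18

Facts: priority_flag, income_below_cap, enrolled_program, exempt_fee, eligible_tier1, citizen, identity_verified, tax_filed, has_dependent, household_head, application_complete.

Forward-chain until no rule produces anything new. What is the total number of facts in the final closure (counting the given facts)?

Round 1: rule 1 [IF application_complete and enrolled_program THEN resident]; rule 4 [IF has_dependent and tax_filed THEN means_tested]; rule 5 [IF exempt_fee and eligible_tier1 and priority_flag THEN notify_finance]; rule 6 [IF citizen and income_below_cap and household_head THEN address_verified]. New: resident, means_tested, notify_finance, address_verified.
Round 2: rule 7 [IF resident and eligible_tier1 and address_verified THEN over_18]. New: over_18.
Round 3: rule 2 [IF over_18 THEN adult_resident]; rule 3 [IF over_18 and tax_filed and notify_finance THEN eligible_subsidy]. New: adult_resident, eligible_subsidy.
Closure: {address_verified, adult_resident, application_complete, citizen, eligible_subsidy, eligible_tier1, enrolled_program, exempt_fee, has_dependent, household_head, identity_verified, income_below_cap, means_tested, notify_finance, over_18, priority_flag, resident, tax_filed} — 18 facts.

18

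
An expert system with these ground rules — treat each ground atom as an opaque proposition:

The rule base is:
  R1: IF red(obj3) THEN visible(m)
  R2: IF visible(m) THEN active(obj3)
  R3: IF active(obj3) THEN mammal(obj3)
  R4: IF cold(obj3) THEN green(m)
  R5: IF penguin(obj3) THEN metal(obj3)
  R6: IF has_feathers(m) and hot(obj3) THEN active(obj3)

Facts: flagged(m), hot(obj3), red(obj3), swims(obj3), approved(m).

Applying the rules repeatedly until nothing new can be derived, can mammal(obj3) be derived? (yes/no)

Round 1 — R1, derive visible(m).
Round 2 — R2, derive active(obj3).
Round 3 — R3, derive mammal(obj3).
mammal(obj3) appears in round 3, so it is derivable.

yes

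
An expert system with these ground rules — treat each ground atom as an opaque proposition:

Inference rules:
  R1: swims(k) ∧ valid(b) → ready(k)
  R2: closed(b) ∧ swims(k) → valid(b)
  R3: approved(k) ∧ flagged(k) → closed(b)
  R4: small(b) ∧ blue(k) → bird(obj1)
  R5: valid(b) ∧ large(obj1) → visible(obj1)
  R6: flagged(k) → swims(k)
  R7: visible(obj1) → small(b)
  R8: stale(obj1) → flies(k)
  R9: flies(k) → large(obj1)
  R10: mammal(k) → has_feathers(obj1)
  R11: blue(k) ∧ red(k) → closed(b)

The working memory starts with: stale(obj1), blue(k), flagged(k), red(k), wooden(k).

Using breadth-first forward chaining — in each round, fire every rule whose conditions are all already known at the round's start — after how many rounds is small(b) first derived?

4

Round 1: R6 [flagged(k) → swims(k)]; R8 [stale(obj1) → flies(k)]; R11 [blue(k) ∧ red(k) → closed(b)]. Adds swims(k), flies(k), closed(b).
Round 2: R2 [closed(b) ∧ swims(k) → valid(b)]; R9 [flies(k) → large(obj1)]. Adds valid(b), large(obj1).
Round 3: R1 [swims(k) ∧ valid(b) → ready(k)]; R5 [valid(b) ∧ large(obj1) → visible(obj1)]. Adds ready(k), visible(obj1).
Round 4: R7 [visible(obj1) → small(b)]. Adds small(b).
small(b) first appears in round 4.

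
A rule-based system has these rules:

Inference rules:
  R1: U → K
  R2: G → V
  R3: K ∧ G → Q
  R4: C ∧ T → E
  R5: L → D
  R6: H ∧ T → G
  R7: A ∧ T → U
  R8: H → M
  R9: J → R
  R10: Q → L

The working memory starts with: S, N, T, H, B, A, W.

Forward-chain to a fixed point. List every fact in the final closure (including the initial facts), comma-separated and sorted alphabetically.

A, B, D, G, H, K, L, M, N, Q, S, T, U, V, W

Round 1 — R6, R7, R8, derive G, U, M.
Round 2 — R1, R2, derive K, V.
Round 3 — R3, derive Q.
Round 4 — R10, derive L.
Round 5 — R5, derive D.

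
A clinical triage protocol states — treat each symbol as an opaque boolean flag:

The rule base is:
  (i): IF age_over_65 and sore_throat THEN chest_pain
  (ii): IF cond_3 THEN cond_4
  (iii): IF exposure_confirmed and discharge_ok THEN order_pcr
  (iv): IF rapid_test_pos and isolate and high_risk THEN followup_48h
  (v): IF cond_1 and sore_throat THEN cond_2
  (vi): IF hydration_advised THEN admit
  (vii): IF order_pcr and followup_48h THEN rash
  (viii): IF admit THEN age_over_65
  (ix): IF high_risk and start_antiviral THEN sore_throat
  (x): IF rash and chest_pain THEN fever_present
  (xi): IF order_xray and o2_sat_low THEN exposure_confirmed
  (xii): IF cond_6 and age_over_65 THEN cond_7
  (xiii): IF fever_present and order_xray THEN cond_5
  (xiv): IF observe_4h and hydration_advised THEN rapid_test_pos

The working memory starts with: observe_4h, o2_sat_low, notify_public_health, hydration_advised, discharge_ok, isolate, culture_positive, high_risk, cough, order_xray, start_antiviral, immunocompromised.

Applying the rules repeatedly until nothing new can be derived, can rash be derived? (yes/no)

Round 1: (vi) [IF hydration_advised THEN admit]; (ix) [IF high_risk and start_antiviral THEN sore_throat]; (xi) [IF order_xray and o2_sat_low THEN exposure_confirmed]; (xiv) [IF observe_4h and hydration_advised THEN rapid_test_pos]. Adds admit, sore_throat, exposure_confirmed, rapid_test_pos.
Round 2: (iii) [IF exposure_confirmed and discharge_ok THEN order_pcr]; (iv) [IF rapid_test_pos and isolate and high_risk THEN followup_48h]; (viii) [IF admit THEN age_over_65]. Adds order_pcr, followup_48h, age_over_65.
Round 3: (i) [IF age_over_65 and sore_throat THEN chest_pain]; (vii) [IF order_pcr and followup_48h THEN rash]. Adds chest_pain, rash.
Round 4: (x) [IF rash and chest_pain THEN fever_present]. Adds fever_present.
Round 5: (xiii) [IF fever_present and order_xray THEN cond_5]. Adds cond_5.
rash appears in round 3, so it is derivable.

yes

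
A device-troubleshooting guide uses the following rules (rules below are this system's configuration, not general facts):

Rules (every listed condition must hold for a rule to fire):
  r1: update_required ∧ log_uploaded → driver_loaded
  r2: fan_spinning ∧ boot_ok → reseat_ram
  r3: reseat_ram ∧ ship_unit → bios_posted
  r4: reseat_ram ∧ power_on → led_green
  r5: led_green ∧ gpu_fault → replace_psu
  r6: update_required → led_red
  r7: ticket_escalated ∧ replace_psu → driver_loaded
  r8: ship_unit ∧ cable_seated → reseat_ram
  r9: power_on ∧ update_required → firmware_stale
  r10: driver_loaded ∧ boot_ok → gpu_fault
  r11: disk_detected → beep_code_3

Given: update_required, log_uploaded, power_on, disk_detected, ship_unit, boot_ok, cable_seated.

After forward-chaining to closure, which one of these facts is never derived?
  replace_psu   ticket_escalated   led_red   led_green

Round 1 fires r1, r6, r8, r9, r11, giving driver_loaded, led_red, reseat_ram, firmware_stale, beep_code_3.
Round 2 fires r3, r4, r10, giving bios_posted, led_green, gpu_fault.
Round 3 fires r5, giving replace_psu.
Derived: led_red (round 1), led_green (round 2), replace_psu (round 3). ticket_escalated never appears in any round.

ticket_escalated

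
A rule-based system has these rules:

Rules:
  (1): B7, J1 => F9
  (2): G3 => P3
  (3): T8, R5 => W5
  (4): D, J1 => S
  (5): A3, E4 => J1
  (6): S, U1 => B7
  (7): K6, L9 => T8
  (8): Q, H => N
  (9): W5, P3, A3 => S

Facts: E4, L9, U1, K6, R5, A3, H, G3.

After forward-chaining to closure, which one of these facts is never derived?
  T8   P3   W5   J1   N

N

Round 1: (2) [G3 => P3]; (5) [A3, E4 => J1]; (7) [K6, L9 => T8]. Adds P3, J1, T8.
Round 2: (3) [T8, R5 => W5]. Adds W5.
Round 3: (9) [W5, P3, A3 => S]. Adds S.
Round 4: (6) [S, U1 => B7]. Adds B7.
Round 5: (1) [B7, J1 => F9]. Adds F9.
Derived: J1 (round 1), W5 (round 2), T8 (round 1), P3 (round 1). N never appears in any round.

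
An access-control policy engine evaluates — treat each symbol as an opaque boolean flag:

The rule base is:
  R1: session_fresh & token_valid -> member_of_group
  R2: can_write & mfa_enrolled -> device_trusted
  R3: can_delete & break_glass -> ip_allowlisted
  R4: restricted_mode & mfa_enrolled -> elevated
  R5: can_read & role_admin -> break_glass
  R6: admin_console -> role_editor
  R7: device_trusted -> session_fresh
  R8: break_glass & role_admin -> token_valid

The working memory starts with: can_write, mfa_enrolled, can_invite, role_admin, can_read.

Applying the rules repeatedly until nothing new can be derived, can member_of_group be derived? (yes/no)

Round 1 fires R2, R5, giving device_trusted, break_glass.
Round 2 fires R7, R8, giving session_fresh, token_valid.
Round 3 fires R1, giving member_of_group.
member_of_group appears in round 3, so it is derivable.

yes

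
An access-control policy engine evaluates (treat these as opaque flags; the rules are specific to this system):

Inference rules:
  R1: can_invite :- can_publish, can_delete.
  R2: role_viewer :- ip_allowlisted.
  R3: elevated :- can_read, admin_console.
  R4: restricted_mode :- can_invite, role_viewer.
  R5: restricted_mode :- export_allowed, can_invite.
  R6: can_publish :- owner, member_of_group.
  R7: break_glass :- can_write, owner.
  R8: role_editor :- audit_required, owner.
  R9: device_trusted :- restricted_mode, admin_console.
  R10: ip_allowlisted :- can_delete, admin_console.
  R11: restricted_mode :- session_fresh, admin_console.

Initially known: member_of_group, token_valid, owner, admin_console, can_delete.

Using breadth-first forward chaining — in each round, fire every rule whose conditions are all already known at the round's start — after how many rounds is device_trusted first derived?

4

[1] R6 [can_publish :- owner, member_of_group.]; R10 [ip_allowlisted :- can_delete, admin_console.]. ⇒ new: can_publish, ip_allowlisted.
[2] R1 [can_invite :- can_publish, can_delete.]; R2 [role_viewer :- ip_allowlisted.]. ⇒ new: can_invite, role_viewer.
[3] R4 [restricted_mode :- can_invite, role_viewer.]. ⇒ new: restricted_mode.
[4] R9 [device_trusted :- restricted_mode, admin_console.]. ⇒ new: device_trusted.
device_trusted first appears in round 4.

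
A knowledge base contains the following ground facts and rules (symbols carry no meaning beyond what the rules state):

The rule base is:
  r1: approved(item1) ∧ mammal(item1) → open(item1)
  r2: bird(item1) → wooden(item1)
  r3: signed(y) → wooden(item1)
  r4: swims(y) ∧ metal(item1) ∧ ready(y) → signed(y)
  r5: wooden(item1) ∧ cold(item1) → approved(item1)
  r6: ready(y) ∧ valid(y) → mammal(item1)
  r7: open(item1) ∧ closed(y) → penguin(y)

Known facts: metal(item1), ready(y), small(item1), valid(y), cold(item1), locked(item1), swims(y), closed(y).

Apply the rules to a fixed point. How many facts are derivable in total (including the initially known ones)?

14

Round 1 fires r4, r6, giving signed(y), mammal(item1).
Round 2 fires r3, giving wooden(item1).
Round 3 fires r5, giving approved(item1).
Round 4 fires r1, giving open(item1).
Round 5 fires r7, giving penguin(y).
Closure: {approved(item1), closed(y), cold(item1), locked(item1), mammal(item1), metal(item1), open(item1), penguin(y), ready(y), signed(y), small(item1), swims(y), valid(y), wooden(item1)} — 14 facts.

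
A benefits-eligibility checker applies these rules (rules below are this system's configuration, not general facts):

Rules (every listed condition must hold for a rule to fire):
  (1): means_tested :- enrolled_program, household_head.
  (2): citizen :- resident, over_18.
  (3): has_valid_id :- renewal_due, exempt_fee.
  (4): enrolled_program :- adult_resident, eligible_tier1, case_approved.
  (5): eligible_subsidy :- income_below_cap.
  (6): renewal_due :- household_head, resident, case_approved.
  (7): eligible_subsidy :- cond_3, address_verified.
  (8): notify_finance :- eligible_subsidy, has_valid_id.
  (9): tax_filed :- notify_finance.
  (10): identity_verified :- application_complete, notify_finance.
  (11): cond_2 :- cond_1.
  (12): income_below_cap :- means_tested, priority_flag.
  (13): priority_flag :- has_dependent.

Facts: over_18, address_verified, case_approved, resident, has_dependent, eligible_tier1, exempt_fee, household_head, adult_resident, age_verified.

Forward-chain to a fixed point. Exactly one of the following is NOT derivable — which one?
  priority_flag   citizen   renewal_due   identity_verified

Round 1: (2) [citizen :- resident, over_18.]; (4) [enrolled_program :- adult_resident, eligible_tier1, case_approved.]; (6) [renewal_due :- household_head, resident, case_approved.]; (13) [priority_flag :- has_dependent.]. New: citizen, enrolled_program, renewal_due, priority_flag.
Round 2: (1) [means_tested :- enrolled_program, household_head.]; (3) [has_valid_id :- renewal_due, exempt_fee.]. New: means_tested, has_valid_id.
Round 3: (12) [income_below_cap :- means_tested, priority_flag.]. New: income_below_cap.
Round 4: (5) [eligible_subsidy :- income_below_cap.]. New: eligible_subsidy.
Round 5: (8) [notify_finance :- eligible_subsidy, has_valid_id.]. New: notify_finance.
Round 6: (9) [tax_filed :- notify_finance.]. New: tax_filed.
Derived: priority_flag (round 1), citizen (round 1), renewal_due (round 1). identity_verified never appears in any round.

identity_verified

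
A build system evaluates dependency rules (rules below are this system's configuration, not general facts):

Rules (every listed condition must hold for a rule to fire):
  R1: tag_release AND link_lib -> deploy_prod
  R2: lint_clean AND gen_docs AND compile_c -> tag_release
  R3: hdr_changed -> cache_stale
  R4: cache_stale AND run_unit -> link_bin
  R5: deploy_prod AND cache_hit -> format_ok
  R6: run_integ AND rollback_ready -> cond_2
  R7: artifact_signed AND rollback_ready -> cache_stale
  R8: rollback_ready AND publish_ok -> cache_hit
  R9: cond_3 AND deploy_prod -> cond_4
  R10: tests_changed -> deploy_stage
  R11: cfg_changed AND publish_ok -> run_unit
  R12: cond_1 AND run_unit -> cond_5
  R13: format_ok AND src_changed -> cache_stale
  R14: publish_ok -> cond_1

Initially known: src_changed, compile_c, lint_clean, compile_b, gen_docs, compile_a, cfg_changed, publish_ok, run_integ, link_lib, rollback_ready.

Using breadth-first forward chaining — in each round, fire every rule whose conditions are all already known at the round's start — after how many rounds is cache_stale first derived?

4

Round 1 fires R2, R6, R8, R11, R14, giving tag_release, cond_2, cache_hit, run_unit, cond_1.
Round 2 fires R1, R12, giving deploy_prod, cond_5.
Round 3 fires R5, giving format_ok.
Round 4 fires R13, giving cache_stale.
cache_stale first appears in round 4.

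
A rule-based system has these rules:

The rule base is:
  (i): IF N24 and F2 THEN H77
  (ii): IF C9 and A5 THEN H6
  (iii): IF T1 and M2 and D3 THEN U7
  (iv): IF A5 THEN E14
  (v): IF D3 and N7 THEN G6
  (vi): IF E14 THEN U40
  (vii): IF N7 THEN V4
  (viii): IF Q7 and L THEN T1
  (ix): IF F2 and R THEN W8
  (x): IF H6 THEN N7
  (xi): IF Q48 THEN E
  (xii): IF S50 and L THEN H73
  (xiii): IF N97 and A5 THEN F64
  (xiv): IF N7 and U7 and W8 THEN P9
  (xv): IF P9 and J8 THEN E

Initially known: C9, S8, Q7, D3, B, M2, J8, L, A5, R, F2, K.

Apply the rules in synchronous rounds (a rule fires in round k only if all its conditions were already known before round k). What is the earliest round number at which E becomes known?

Round 1 fires (ii), (iv), (viii), (ix), giving H6, E14, T1, W8.
Round 2 fires (iii), (vi), (x), giving U7, U40, N7.
Round 3 fires (v), (vii), (xiv), giving G6, V4, P9.
Round 4 fires (xv), giving E.
E first appears in round 4.

4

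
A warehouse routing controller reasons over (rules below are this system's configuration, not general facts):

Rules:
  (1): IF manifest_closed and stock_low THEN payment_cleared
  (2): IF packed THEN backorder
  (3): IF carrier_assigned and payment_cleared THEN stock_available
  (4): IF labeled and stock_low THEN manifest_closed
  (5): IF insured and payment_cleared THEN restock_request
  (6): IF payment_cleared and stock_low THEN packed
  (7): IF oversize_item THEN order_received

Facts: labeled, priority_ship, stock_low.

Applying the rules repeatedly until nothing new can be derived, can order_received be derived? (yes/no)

Round 1: (4) [IF labeled and stock_low THEN manifest_closed]. Adds manifest_closed.
Round 2: (1) [IF manifest_closed and stock_low THEN payment_cleared]. Adds payment_cleared.
Round 3: (6) [IF payment_cleared and stock_low THEN packed]. Adds packed.
Round 4: (2) [IF packed THEN backorder]. Adds backorder.
Fixed point reached. order_received is concluded only by (7); (7) needs oversize_item (never derived).

no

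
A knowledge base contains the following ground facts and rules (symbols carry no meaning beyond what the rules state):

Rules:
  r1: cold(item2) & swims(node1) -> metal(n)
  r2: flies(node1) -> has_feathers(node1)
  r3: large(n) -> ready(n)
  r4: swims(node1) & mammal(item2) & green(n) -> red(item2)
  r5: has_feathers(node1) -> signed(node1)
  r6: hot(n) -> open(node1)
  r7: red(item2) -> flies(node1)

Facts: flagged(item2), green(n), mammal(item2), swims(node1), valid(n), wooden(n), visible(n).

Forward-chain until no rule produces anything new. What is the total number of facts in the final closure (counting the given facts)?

11

Round 1: r4 [swims(node1) & mammal(item2) & green(n) -> red(item2)]. New: red(item2).
Round 2: r7 [red(item2) -> flies(node1)]. New: flies(node1).
Round 3: r2 [flies(node1) -> has_feathers(node1)]. New: has_feathers(node1).
Round 4: r5 [has_feathers(node1) -> signed(node1)]. New: signed(node1).
Closure: {flagged(item2), flies(node1), green(n), has_feathers(node1), mammal(item2), red(item2), signed(node1), swims(node1), valid(n), visible(n), wooden(n)} — 11 facts.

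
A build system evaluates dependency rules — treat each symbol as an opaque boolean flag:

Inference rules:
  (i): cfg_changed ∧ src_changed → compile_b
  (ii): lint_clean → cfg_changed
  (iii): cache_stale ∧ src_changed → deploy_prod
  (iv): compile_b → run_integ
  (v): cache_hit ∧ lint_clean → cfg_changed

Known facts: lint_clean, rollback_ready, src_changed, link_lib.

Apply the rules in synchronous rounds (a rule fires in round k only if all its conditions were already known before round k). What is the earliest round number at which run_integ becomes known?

Round 1 fires (ii), giving cfg_changed.
Round 2 fires (i), giving compile_b.
Round 3 fires (iv), giving run_integ.
run_integ first appears in round 3.

3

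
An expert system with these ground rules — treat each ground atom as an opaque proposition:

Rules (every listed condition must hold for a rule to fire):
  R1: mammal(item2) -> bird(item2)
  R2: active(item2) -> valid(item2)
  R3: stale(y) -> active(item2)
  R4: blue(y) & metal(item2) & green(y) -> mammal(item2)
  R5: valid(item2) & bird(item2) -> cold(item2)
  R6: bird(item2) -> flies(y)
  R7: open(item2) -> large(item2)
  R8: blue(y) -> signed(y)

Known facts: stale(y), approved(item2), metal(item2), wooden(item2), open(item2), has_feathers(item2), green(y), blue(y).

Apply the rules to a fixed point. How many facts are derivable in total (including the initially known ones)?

[1] R3 [stale(y) -> active(item2)]; R4 [blue(y) & metal(item2) & green(y) -> mammal(item2)]; R7 [open(item2) -> large(item2)]; R8 [blue(y) -> signed(y)]. ⇒ new: active(item2), mammal(item2), large(item2), signed(y).
[2] R1 [mammal(item2) -> bird(item2)]; R2 [active(item2) -> valid(item2)]. ⇒ new: bird(item2), valid(item2).
[3] R5 [valid(item2) & bird(item2) -> cold(item2)]; R6 [bird(item2) -> flies(y)]. ⇒ new: cold(item2), flies(y).
Closure: {active(item2), approved(item2), bird(item2), blue(y), cold(item2), flies(y), green(y), has_feathers(item2), large(item2), mammal(item2), metal(item2), open(item2), signed(y), stale(y), valid(item2), wooden(item2)} — 16 facts.

16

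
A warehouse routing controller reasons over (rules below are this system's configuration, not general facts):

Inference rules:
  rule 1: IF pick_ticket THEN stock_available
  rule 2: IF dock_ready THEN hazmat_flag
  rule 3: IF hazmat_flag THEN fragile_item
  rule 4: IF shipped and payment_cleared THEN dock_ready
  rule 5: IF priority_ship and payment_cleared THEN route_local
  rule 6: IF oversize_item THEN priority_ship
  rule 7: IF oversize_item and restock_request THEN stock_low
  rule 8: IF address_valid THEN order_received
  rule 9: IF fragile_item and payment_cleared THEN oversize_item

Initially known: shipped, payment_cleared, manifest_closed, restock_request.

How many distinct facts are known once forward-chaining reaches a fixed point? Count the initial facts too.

11

[1] rule 4 [IF shipped and payment_cleared THEN dock_ready]. ⇒ new: dock_ready.
[2] rule 2 [IF dock_ready THEN hazmat_flag]. ⇒ new: hazmat_flag.
[3] rule 3 [IF hazmat_flag THEN fragile_item]. ⇒ new: fragile_item.
[4] rule 9 [IF fragile_item and payment_cleared THEN oversize_item]. ⇒ new: oversize_item.
[5] rule 6 [IF oversize_item THEN priority_ship]; rule 7 [IF oversize_item and restock_request THEN stock_low]. ⇒ new: priority_ship, stock_low.
[6] rule 5 [IF priority_ship and payment_cleared THEN route_local]. ⇒ new: route_local.
Closure: {dock_ready, fragile_item, hazmat_flag, manifest_closed, oversize_item, payment_cleared, priority_ship, restock_request, route_local, shipped, stock_low} — 11 facts.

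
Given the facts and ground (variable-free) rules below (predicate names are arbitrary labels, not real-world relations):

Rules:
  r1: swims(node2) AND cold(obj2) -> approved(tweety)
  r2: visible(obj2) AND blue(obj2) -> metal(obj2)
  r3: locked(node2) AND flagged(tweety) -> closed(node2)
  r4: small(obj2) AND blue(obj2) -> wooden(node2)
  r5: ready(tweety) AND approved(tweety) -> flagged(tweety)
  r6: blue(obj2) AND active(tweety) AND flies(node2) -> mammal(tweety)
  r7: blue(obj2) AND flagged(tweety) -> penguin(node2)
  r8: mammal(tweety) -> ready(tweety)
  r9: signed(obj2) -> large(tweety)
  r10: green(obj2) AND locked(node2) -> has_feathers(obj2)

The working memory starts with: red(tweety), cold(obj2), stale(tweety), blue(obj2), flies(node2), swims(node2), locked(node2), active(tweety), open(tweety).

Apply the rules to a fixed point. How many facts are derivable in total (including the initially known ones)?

Round 1: r1 [swims(node2) AND cold(obj2) -> approved(tweety)]; r6 [blue(obj2) AND active(tweety) AND flies(node2) -> mammal(tweety)]. New: approved(tweety), mammal(tweety).
Round 2: r8 [mammal(tweety) -> ready(tweety)]. New: ready(tweety).
Round 3: r5 [ready(tweety) AND approved(tweety) -> flagged(tweety)]. New: flagged(tweety).
Round 4: r3 [locked(node2) AND flagged(tweety) -> closed(node2)]; r7 [blue(obj2) AND flagged(tweety) -> penguin(node2)]. New: closed(node2), penguin(node2).
Closure: {active(tweety), approved(tweety), blue(obj2), closed(node2), cold(obj2), flagged(tweety), flies(node2), locked(node2), mammal(tweety), open(tweety), penguin(node2), ready(tweety), red(tweety), stale(tweety), swims(node2)} — 15 facts.

15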